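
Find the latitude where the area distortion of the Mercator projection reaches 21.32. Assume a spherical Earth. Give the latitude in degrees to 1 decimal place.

Mercator areal scale is sec²φ.
sec²φ = 21.32  ⇒  cos²φ = 0.04690  ⇒  cos φ = 0.2166.
φ = arccos(0.2166) ≈ 77.5°.

77.5°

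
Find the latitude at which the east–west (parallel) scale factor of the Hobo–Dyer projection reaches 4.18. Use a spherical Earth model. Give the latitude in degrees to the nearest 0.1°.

Hobo–Dyer is a cylindrical equal-area projection with standard parallels at ±37.5°. A cylindrical equal-area projection with standard parallel φ₀ has meridian scale h = cos φ / cos φ₀ and parallel scale k = cos φ₀ / cos φ (so areas are preserved, h·k = 1).
k = cos φ₀ / cos φ = 4.18  ⇒  cos φ = cos 37.5° / 4.18 = 0.1898.
φ = arccos(0.1898) ≈ 79.1°.

79.1°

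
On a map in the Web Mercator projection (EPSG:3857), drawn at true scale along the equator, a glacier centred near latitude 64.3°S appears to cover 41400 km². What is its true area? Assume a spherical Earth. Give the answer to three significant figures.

7790 km²

The Mercator projection is conformal; its linear scale factor is the same in every direction and equals sec φ = 1/cos φ.
Areal scale = k² = sec²φ = 1/cos²(64.3°) = 1/0.4337² = 5.317.
True area = apparent / (areal scale) = 41400 / 5.317 ≈ 7790 km².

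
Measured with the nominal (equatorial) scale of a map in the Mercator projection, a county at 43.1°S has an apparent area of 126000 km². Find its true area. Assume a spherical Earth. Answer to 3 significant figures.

Mercator is conformal, so the point scale is isotropic: h = k = sec φ = 1/cos φ.
Areal scale = k² = sec²φ = 1/cos²(43.1°) = 1/0.7302² = 1.876.
True area = apparent / (areal scale) = 126000 / 1.876 ≈ 67200 km².

67200 km²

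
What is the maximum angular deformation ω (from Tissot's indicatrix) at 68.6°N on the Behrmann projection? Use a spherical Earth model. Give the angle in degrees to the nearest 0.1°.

The Behrmann projection is cylindrical equal-area with φ₀ = 30°. A cylindrical equal-area projection with standard parallel φ₀ has meridian scale h = cos φ / cos φ₀ and parallel scale k = cos φ₀ / cos φ (so areas are preserved, h·k = 1).
At 68.6°: h = 0.4213, k = 2.373; principal scales a = 2.373, b = 0.4213.
sin(ω/2) = (a − b)/(a + b) = 1.952/2.795 = 0.6985, so ω = 2 arcsin(0.6985) ≈ 88.6°.

88.6°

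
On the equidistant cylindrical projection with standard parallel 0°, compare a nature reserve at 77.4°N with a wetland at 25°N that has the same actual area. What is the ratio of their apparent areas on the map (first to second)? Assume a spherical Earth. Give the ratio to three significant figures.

4.15

For the equirectangular projection with φ₀ = 0 (plate carrée), h = 1 along meridians and k = sec φ along parallels.
Areal scale at 77.4°: h·k = 1.000 × 4.584 = 4.584.
Areal scale at 25°: h·k = 1.000 × 1.103 = 1.103.
Ratio = 4.584/1.103 ≈ 4.15.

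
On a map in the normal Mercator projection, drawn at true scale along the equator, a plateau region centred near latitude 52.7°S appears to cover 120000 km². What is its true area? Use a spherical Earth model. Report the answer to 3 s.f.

44100 km²

Mercator is conformal, so the point scale is isotropic: h = k = sec φ = 1/cos φ.
Areal scale = k² = sec²φ = 1/cos²(52.7°) = 1/0.6060² = 2.723.
True area = apparent / (areal scale) = 120000 / 2.723 ≈ 44100 km².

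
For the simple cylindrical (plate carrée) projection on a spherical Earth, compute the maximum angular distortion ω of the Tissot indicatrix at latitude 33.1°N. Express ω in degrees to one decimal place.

Plate carrée maps x = Rλ, y = Rφ. The meridian scale is h = 1 and the parallel scale is k = 1/cos φ = sec φ.
At 33.1°: h = 1.000, k = 1.194; principal scales a = 1.194, b = 1.000.
sin(ω/2) = (a − b)/(a + b) = 0.1937/2.194 = 0.08831, so ω = 2 arcsin(0.08831) ≈ 10.1°.

10.1°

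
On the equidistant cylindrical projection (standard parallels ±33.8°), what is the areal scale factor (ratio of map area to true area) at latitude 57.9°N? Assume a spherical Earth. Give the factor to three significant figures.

The equidistant cylindrical projection with φ₀ = 33.8° has h = 1 (meridians true) and k = cos φ₀ / cos φ along parallels.
Areal scale = h·k = 1 × cos φ₀ / cos φ; at 57.9°, h = 1.000, k = 1.564, so h·k = 1.564.

1.56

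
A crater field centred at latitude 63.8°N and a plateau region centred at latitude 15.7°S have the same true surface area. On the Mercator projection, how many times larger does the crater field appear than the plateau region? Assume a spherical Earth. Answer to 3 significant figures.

On Mercator, area is exaggerated by sec²φ = 1/cos²φ.
At 63.8°: sec²(63.8°) = 1/0.4415² = 5.130.
At 15.7°: sec²(15.7°) = 1/0.9627² = 1.079.
Ratio = 5.130/1.079 = cos²(15.7°)/cos²(63.8°) ≈ 4.75.

4.75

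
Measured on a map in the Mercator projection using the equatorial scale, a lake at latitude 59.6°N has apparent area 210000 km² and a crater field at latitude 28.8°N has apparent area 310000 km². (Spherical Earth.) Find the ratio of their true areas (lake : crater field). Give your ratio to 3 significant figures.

Mercator's areal exaggeration is sec²φ; hence true area = (apparent area) · cos²φ.
True area of lake: 210000 × cos²(59.6°) = 210000 × 0.2561 = 53770 km².
True area of crater field: 310000 × cos²(28.8°) = 310000 × 0.7679 = 238100 km².
Ratio = 53770 / 238100 ≈ 0.226.

0.226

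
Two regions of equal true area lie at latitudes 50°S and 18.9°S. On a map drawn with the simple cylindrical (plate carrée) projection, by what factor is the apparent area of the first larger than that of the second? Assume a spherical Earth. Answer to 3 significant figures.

1.47

Plate carrée maps x = Rλ, y = Rφ. The meridian scale is h = 1 and the parallel scale is k = 1/cos φ = sec φ.
Areal scale at 50°: h·k = 1.000 × 1.556 = 1.556.
Areal scale at 18.9°: h·k = 1.000 × 1.057 = 1.057.
Ratio = 1.556/1.057 ≈ 1.47.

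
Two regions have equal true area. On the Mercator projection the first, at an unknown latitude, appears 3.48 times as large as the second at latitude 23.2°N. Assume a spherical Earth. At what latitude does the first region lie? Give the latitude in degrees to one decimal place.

60.5°

On Mercator, (apparent₁)/(apparent₂) = sec²φ₁ / sec²φ₂ when true areas are equal.
cos²φ₂ / cos²φ₁ = 3.48  ⇒  cos φ₁ = cos 23.2° / √3.48 = 0.9191/1.865 = 0.4927.
φ₁ = arccos(0.4927) ≈ 60.5°.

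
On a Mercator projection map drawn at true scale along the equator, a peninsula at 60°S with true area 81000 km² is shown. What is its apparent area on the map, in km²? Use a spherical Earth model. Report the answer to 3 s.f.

The Mercator projection is conformal; its linear scale factor is the same in every direction and equals sec φ = 1/cos φ.
Areal scale = k² = sec²φ = 1/cos²(60°) = 1/0.5000² = 4.000.
Apparent area = 81000 × 4.000 ≈ 324000 km².

324000 km²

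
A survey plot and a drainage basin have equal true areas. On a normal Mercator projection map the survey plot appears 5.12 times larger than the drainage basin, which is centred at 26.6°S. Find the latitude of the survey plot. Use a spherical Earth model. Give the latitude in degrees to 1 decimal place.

For equal true areas on Mercator, apparent areas scale as sec²φ, so the ratio is cos²φ₂ / cos²φ₁.
cos²φ₂ / cos²φ₁ = 5.12  ⇒  cos φ₁ = cos 26.6° / √5.12 = 0.8942/2.263 = 0.3952.
φ₁ = arccos(0.3952) ≈ 66.7°.

66.7°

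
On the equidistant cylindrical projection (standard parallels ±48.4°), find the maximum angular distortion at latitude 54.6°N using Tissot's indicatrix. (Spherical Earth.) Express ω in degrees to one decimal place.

7.8°

The equidistant cylindrical projection with φ₀ = 48.4° has h = 1 (meridians true) and k = cos φ₀ / cos φ along parallels.
At 54.6°: h = 1.000, k = 1.146; principal scales a = 1.146, b = 1.000.
sin(ω/2) = (a − b)/(a + b) = 0.1461/2.146 = 0.06809, so ω = 2 arcsin(0.06809) ≈ 7.8°.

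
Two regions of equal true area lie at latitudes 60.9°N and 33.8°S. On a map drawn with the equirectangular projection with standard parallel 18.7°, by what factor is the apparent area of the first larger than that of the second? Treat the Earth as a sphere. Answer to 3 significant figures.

1.71

The equidistant cylindrical projection with φ₀ = 18.7° has h = 1 (meridians true) and k = cos φ₀ / cos φ along parallels.
Areal scale at 60.9°: h·k = 1.000 × 1.948 = 1.948.
Areal scale at 33.8°: h·k = 1.000 × 1.140 = 1.140.
Ratio = 1.948/1.140 ≈ 1.71.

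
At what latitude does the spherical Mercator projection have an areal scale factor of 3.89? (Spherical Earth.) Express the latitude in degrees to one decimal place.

59.5°

Mercator areal scale is sec²φ.
sec²φ = 3.89  ⇒  cos²φ = 0.2571  ⇒  cos φ = 0.5070.
φ = arccos(0.5070) ≈ 59.5°.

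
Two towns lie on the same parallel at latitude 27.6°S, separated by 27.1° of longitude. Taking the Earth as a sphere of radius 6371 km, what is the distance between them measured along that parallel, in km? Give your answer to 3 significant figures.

2670 km

Arc length along a parallel = R cos φ · Δλ (with Δλ in radians).
= 6371 × cos 27.6° × (27.1° × π/180) = 6371 × 0.8862 × 0.4730 ≈ 2670 km.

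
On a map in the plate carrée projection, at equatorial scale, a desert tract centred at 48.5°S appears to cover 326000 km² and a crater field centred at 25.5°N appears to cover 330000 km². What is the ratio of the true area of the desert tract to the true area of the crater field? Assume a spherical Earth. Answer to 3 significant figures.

0.725

On the plate carrée, areal scale = h·k = 1 × sec φ, so true area = apparent × cos φ.
True area of desert tract: 326000 × cos(48.5°) = 326000 × 0.6626 = 216000 km².
True area of crater field: 330000 × cos(25.5°) = 330000 × 0.9026 = 297900 km².
Ratio = 216000 / 297900 ≈ 0.725.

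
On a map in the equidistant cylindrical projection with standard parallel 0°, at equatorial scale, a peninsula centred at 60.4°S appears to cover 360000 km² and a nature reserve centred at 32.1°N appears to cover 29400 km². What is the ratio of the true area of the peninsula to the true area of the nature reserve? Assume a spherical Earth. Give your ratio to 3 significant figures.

Plate carrée has h = 1 and k = sec φ, giving areal scale sec φ; true area = (apparent area) · cos φ.
True area of peninsula: 360000 × cos(60.4°) = 360000 × 0.4939 = 177800 km².
True area of nature reserve: 29400 × cos(32.1°) = 29400 × 0.8471 = 24910 km².
Ratio = 177800 / 24910 ≈ 7.14.

7.14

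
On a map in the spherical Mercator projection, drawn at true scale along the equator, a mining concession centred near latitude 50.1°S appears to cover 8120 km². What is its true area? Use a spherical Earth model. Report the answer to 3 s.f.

For Mercator, h = k = sec φ (a conformal cylindrical projection has a single point scale, 1/cos φ).
Areal scale = k² = sec²φ = 1/cos²(50.1°) = 1/0.6414² = 2.430.
True area = apparent / (areal scale) = 8120 / 2.430 ≈ 3340 km².

3340 km²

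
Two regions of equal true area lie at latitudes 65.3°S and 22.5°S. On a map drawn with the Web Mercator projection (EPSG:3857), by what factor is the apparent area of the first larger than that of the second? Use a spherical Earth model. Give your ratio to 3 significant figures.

4.89

On Mercator, area is exaggerated by sec²φ = 1/cos²φ.
At 65.3°: sec²(65.3°) = 1/0.4179² = 5.727.
At 22.5°: sec²(22.5°) = 1/0.9239² = 1.172.
Ratio = 5.727/1.172 = cos²(22.5°)/cos²(65.3°) ≈ 4.89.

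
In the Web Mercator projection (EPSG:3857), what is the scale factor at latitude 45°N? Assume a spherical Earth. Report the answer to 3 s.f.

Mercator is conformal, so the point scale is isotropic: h = k = sec φ = 1/cos φ.
k = 1/cos 45° = 1/0.7071 = 1.414.

1.41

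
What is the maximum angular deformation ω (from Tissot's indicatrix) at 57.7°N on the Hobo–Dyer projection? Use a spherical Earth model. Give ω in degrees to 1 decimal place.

44.2°

The Hobo–Dyer projection is cylindrical equal-area with φ₀ = 37.5°. Cylindrical equal-area (φ₀ = 37.5°): h = cos φ / cos 37.5° along meridians, k = cos 37.5° / cos φ along parallels; h·k = 1.
At 57.7°: h = 0.6735, k = 1.485; principal scales a = 1.485, b = 0.6735.
sin(ω/2) = (a − b)/(a + b) = 0.8112/2.158 = 0.3758, so ω = 2 arcsin(0.3758) ≈ 44.2°.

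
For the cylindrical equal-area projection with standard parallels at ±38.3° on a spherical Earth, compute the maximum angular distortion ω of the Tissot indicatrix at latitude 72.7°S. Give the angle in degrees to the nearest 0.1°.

For cylindrical equal-area with standard parallel φ₀, h = cos φ / cos φ₀ and k = cos φ₀ / cos φ, so h·k = 1.
At 72.7°: h = 0.3789, k = 2.639; principal scales a = 2.639, b = 0.3789.
sin(ω/2) = (a − b)/(a + b) = 2.260/3.018 = 0.7489, so ω = 2 arcsin(0.7489) ≈ 97.0°.

97.0°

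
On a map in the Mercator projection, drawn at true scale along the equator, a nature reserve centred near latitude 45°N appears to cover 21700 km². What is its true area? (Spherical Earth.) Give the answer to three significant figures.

10900 km²

Mercator is conformal, so the point scale is isotropic: h = k = sec φ = 1/cos φ.
Areal scale = k² = sec²φ = 1/cos²(45°) = 1/0.7071² = 2.000.
True area = apparent / (areal scale) = 21700 / 2.000 ≈ 10900 km².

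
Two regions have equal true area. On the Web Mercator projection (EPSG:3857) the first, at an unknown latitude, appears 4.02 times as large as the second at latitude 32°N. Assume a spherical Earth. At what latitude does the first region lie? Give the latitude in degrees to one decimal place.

On Mercator, (apparent₁)/(apparent₂) = sec²φ₁ / sec²φ₂ when true areas are equal.
cos²φ₂ / cos²φ₁ = 4.02  ⇒  cos φ₁ = cos 32° / √4.02 = 0.8480/2.005 = 0.4230.
φ₁ = arccos(0.4230) ≈ 65.0°.

65.0°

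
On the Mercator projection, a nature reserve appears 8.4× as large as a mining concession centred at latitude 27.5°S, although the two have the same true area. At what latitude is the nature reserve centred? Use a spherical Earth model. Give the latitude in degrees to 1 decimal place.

72.2°

For equal true areas on Mercator, apparent areas scale as sec²φ, so the ratio is cos²φ₂ / cos²φ₁.
cos²φ₂ / cos²φ₁ = 8.4  ⇒  cos φ₁ = cos 27.5° / √8.4 = 0.8870/2.898 = 0.3060.
φ₁ = arccos(0.3060) ≈ 72.2°.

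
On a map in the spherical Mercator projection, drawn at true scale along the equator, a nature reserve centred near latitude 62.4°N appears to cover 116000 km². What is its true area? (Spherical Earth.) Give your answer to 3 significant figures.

24900 km²

Mercator is conformal, so the point scale is isotropic: h = k = sec φ = 1/cos φ.
Areal scale = k² = sec²φ = 1/cos²(62.4°) = 1/0.4633² = 4.659.
True area = apparent / (areal scale) = 116000 / 4.659 ≈ 24900 km².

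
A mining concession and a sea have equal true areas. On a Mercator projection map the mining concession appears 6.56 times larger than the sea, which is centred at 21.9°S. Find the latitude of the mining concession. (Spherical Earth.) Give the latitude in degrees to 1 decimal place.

68.8°

Mercator areal scale is sec²φ, so apparent-area ratio = sec²φ₁ / sec²φ₂ = cos²φ₂ / cos²φ₁.
cos²φ₂ / cos²φ₁ = 6.56  ⇒  cos φ₁ = cos 21.9° / √6.56 = 0.9278/2.561 = 0.3623.
φ₁ = arccos(0.3623) ≈ 68.8°.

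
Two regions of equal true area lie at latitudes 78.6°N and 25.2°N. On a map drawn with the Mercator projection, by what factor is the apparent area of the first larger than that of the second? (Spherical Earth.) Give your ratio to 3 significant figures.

Mercator areal scale is sec²φ.
At 78.6°: sec²(78.6°) = 1/0.1977² = 25.60.
At 25.2°: sec²(25.2°) = 1/0.9048² = 1.221.
Ratio = 25.60/1.221 = cos²(25.2°)/cos²(78.6°) ≈ 21.0.

21.0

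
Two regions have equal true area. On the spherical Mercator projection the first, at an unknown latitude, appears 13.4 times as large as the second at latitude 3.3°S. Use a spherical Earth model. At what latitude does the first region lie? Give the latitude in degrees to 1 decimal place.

Mercator areal scale is sec²φ, so apparent-area ratio = sec²φ₁ / sec²φ₂ = cos²φ₂ / cos²φ₁.
cos²φ₂ / cos²φ₁ = 13.4  ⇒  cos φ₁ = cos 3.3° / √13.4 = 0.9983/3.661 = 0.2727.
φ₁ = arccos(0.2727) ≈ 74.2°.

74.2°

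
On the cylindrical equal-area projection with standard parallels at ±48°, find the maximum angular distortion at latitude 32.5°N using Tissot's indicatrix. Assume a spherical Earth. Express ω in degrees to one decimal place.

26.3°

A cylindrical equal-area projection with standard parallel φ₀ has meridian scale h = cos φ / cos φ₀ and parallel scale k = cos φ₀ / cos φ (so areas are preserved, h·k = 1).
At 32.5°: h = 1.260, k = 0.7934; principal scales a = 1.260, b = 0.7934.
sin(ω/2) = (a − b)/(a + b) = 0.4670/2.054 = 0.2274, so ω = 2 arcsin(0.2274) ≈ 26.3°.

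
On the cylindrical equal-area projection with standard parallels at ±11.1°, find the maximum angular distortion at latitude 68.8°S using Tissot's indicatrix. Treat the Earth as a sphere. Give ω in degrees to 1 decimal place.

Cylindrical equal-area (φ₀ = 11.1°): h = cos φ / cos 11.1° along meridians, k = cos 11.1° / cos φ along parallels; h·k = 1.
At 68.8°: h = 0.3685, k = 2.714; principal scales a = 2.714, b = 0.3685.
sin(ω/2) = (a − b)/(a + b) = 2.345/3.082 = 0.7609, so ω = 2 arcsin(0.7609) ≈ 99.1°.

99.1°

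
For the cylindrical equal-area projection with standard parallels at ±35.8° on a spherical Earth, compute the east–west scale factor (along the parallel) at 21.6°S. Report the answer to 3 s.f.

For cylindrical equal-area with standard parallel φ₀, h = cos φ / cos φ₀ and k = cos φ₀ / cos φ, so h·k = 1.
k = cos 35.8° / cos 21.6° = 0.8111/0.9298 = 0.8723.

0.872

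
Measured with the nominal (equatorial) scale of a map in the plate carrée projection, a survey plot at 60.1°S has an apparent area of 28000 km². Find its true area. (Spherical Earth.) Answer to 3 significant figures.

14000 km²

For the equirectangular projection with φ₀ = 0 (plate carrée), h = 1 along meridians and k = sec φ along parallels.
Areal scale = h·k = 1 × sec φ; at 60.1°, h = 1.000, k = 2.006, so h·k = 2.006.
True area = apparent / (areal scale) = 28000 / 2.006 ≈ 14000 km².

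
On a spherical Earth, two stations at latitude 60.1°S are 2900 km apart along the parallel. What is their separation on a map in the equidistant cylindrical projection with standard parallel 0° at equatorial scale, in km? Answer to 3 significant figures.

Plate carrée maps x = Rλ, y = Rφ. The meridian scale is h = 1 and the parallel scale is k = 1/cos φ = sec φ.
Along the parallel, k = sec 60.1° = 1/0.4985 = 2.006.
Map distance = 2900 × 2.006 ≈ 5820 km.

5820 km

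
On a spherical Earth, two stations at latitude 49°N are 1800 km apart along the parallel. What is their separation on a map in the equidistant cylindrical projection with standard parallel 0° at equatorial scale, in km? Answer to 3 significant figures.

2740 km

In the plate carrée (x = Rλ, y = Rφ), meridians are true-scale (h = 1) and parallels are stretched by k = sec φ.
Along the parallel, k = sec 49° = 1/0.6561 = 1.524.
Map distance = 1800 × 1.524 ≈ 2740 km.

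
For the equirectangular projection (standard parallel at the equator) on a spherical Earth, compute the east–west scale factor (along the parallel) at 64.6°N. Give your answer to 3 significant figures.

In the plate carrée (x = Rλ, y = Rφ), meridians are true-scale (h = 1) and parallels are stretched by k = sec φ.
k = 1/cos 64.6° = 1/0.4289 = 2.331.

2.33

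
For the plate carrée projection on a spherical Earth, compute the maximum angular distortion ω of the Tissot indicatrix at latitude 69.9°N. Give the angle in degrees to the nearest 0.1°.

In the plate carrée (x = Rλ, y = Rφ), meridians are true-scale (h = 1) and parallels are stretched by k = sec φ.
At 69.9°: h = 1.000, k = 2.910; principal scales a = 2.910, b = 1.000.
sin(ω/2) = (a − b)/(a + b) = 1.910/3.910 = 0.4885, so ω = 2 arcsin(0.4885) ≈ 58.5°.

58.5°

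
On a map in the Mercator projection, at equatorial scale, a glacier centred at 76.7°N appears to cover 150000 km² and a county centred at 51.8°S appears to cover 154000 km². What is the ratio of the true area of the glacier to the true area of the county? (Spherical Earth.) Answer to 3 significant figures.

Since Mercator area scale is 1/cos²φ, the true area equals the apparent area multiplied by cos²φ.
True area of glacier: 150000 × cos²(76.7°) = 150000 × 0.05292 = 7938 km².
True area of county: 154000 × cos²(51.8°) = 154000 × 0.3824 = 58890 km².
Ratio = 7938 / 58890 ≈ 0.135.

0.135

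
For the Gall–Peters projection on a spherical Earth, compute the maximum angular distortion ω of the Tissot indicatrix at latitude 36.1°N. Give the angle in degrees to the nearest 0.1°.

15.2°

Gall–Peters is a cylindrical equal-area projection with standard parallels at ±45°. A cylindrical equal-area projection with standard parallel φ₀ has meridian scale h = cos φ / cos φ₀ and parallel scale k = cos φ₀ / cos φ (so areas are preserved, h·k = 1).
At 36.1°: h = 1.143, k = 0.8751; principal scales a = 1.143, b = 0.8751.
sin(ω/2) = (a − b)/(a + b) = 0.2675/2.018 = 0.1326, so ω = 2 arcsin(0.1326) ≈ 15.2°.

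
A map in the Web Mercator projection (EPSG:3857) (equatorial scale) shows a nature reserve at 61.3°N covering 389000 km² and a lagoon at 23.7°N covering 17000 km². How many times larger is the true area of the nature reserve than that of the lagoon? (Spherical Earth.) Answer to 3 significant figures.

6.29

Since Mercator area scale is 1/cos²φ, the true area equals the apparent area multiplied by cos²φ.
True area of nature reserve: 389000 × cos²(61.3°) = 389000 × 0.2306 = 89710 km².
True area of lagoon: 17000 × cos²(23.7°) = 17000 × 0.8384 = 14250 km².
Ratio = 89710 / 14250 ≈ 6.29.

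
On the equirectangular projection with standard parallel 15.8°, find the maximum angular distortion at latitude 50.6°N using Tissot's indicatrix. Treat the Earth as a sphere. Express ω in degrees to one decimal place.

The equidistant cylindrical projection with φ₀ = 15.8° has h = 1 (meridians true) and k = cos φ₀ / cos φ along parallels.
At 50.6°: h = 1.000, k = 1.516; principal scales a = 1.516, b = 1.000.
sin(ω/2) = (a − b)/(a + b) = 0.5159/2.516 = 0.2051, so ω = 2 arcsin(0.2051) ≈ 23.7°.

23.7°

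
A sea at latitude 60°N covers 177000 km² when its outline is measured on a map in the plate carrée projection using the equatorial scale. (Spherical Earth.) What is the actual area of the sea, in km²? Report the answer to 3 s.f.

88500 km²

In the plate carrée (x = Rλ, y = Rφ), meridians are true-scale (h = 1) and parallels are stretched by k = sec φ.
Areal scale = h·k = 1 × sec φ; at 60°, h = 1.000, k = 2.000, so h·k = 2.000.
True area = apparent / (areal scale) = 177000 / 2.000 ≈ 88500 km².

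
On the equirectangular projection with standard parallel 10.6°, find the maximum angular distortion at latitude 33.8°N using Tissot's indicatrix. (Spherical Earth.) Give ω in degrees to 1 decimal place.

With standard parallel φ₀ = 10.6°, the equirectangular projection gives x = Rλ cos φ₀, y = Rφ, so h = 1 and k = cos 10.6° / cos φ.
At 33.8°: h = 1.000, k = 1.183; principal scales a = 1.183, b = 1.000.
sin(ω/2) = (a − b)/(a + b) = 0.1829/2.183 = 0.08377, so ω = 2 arcsin(0.08377) ≈ 9.6°.

9.6°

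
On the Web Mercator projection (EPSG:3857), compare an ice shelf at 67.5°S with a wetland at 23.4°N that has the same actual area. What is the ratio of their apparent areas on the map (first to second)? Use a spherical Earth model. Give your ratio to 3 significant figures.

5.75

Mercator is conformal with k = sec φ, so areal scale = k² = sec²φ.
At 67.5°: sec²(67.5°) = 1/0.3827² = 6.828.
At 23.4°: sec²(23.4°) = 1/0.9178² = 1.187.
Ratio = 6.828/1.187 = cos²(23.4°)/cos²(67.5°) ≈ 5.75.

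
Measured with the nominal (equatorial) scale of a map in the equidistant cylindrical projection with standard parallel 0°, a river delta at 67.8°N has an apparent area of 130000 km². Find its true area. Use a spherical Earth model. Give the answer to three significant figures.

49100 km²

For the equirectangular projection with φ₀ = 0 (plate carrée), h = 1 along meridians and k = sec φ along parallels.
Areal scale = h·k = 1 × sec φ; at 67.8°, h = 1.000, k = 2.647, so h·k = 2.647.
True area = apparent / (areal scale) = 130000 / 2.647 ≈ 49100 km².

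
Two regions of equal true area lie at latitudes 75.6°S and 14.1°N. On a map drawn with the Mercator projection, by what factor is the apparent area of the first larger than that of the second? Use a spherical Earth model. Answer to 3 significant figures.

On Mercator, area is exaggerated by sec²φ = 1/cos²φ.
At 75.6°: sec²(75.6°) = 1/0.2487² = 16.17.
At 14.1°: sec²(14.1°) = 1/0.9699² = 1.063.
Ratio = 16.17/1.063 = cos²(14.1°)/cos²(75.6°) ≈ 15.2.

15.2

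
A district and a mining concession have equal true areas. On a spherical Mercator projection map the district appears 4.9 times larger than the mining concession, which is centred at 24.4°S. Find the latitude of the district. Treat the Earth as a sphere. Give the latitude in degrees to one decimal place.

Mercator areal scale is sec²φ, so apparent-area ratio = sec²φ₁ / sec²φ₂ = cos²φ₂ / cos²φ₁.
cos²φ₂ / cos²φ₁ = 4.9  ⇒  cos φ₁ = cos 24.4° / √4.9 = 0.9107/2.214 = 0.4114.
φ₁ = arccos(0.4114) ≈ 65.7°.

65.7°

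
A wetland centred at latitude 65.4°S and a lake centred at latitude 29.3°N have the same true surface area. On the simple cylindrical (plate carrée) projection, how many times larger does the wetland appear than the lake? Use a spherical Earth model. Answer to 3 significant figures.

2.09

Plate carrée maps x = Rλ, y = Rφ. The meridian scale is h = 1 and the parallel scale is k = 1/cos φ = sec φ.
Areal scale at 65.4°: h·k = 1.000 × 2.402 = 2.402.
Areal scale at 29.3°: h·k = 1.000 × 1.147 = 1.147.
Ratio = 2.402/1.147 ≈ 2.09.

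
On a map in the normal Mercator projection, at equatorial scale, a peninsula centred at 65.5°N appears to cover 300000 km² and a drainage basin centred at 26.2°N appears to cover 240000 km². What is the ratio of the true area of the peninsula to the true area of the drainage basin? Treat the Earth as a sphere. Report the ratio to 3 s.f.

0.267

Since Mercator area scale is 1/cos²φ, the true area equals the apparent area multiplied by cos²φ.
True area of peninsula: 300000 × cos²(65.5°) = 300000 × 0.1720 = 51590 km².
True area of drainage basin: 240000 × cos²(26.2°) = 240000 × 0.8051 = 193200 km².
Ratio = 51590 / 193200 ≈ 0.267.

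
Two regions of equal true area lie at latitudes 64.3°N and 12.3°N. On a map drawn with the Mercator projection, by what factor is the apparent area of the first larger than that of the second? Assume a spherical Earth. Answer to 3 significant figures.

5.08

Mercator areal scale is sec²φ.
At 64.3°: sec²(64.3°) = 1/0.4337² = 5.317.
At 12.3°: sec²(12.3°) = 1/0.9770² = 1.048.
Ratio = 5.317/1.048 = cos²(12.3°)/cos²(64.3°) ≈ 5.08.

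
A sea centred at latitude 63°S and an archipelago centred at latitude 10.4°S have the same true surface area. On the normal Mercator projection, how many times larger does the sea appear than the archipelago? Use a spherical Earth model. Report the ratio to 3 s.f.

4.69

Mercator is conformal with k = sec φ, so areal scale = k² = sec²φ.
At 63°: sec²(63°) = 1/0.4540² = 4.852.
At 10.4°: sec²(10.4°) = 1/0.9836² = 1.034.
Ratio = 4.852/1.034 = cos²(10.4°)/cos²(63°) ≈ 4.69.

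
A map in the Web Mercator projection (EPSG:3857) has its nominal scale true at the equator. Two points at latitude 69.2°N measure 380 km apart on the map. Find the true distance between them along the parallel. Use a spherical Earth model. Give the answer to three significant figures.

The Mercator projection is conformal; its linear scale factor is the same in every direction and equals sec φ = 1/cos φ.
Along the parallel at 69.2°, map distances are exaggerated by k = sec 69.2° = 2.816.
True distance = 380 / 2.816 = 380 × cos 69.2° ≈ 135 km.

135 km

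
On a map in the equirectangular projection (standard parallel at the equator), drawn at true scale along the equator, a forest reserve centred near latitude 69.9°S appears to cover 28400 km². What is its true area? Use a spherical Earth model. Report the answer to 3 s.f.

9760 km²

Plate carrée maps x = Rλ, y = Rφ. The meridian scale is h = 1 and the parallel scale is k = 1/cos φ = sec φ.
Areal scale = h·k = 1 × sec φ; at 69.9°, h = 1.000, k = 2.910, so h·k = 2.910.
True area = apparent / (areal scale) = 28400 / 2.910 ≈ 9760 km².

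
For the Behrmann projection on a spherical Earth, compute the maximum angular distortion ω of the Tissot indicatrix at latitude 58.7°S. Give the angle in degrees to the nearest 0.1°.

56.2°

Behrmann is a cylindrical equal-area projection with standard parallels at ±30°. A cylindrical equal-area projection with standard parallel φ₀ has meridian scale h = cos φ / cos φ₀ and parallel scale k = cos φ₀ / cos φ (so areas are preserved, h·k = 1).
At 58.7°: h = 0.5999, k = 1.667; principal scales a = 1.667, b = 0.5999.
sin(ω/2) = (a − b)/(a + b) = 1.067/2.267 = 0.4707, so ω = 2 arcsin(0.4707) ≈ 56.2°.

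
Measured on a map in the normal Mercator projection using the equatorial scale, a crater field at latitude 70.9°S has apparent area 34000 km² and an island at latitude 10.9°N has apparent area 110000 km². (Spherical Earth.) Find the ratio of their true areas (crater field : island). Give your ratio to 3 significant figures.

On Mercator the areal scale is sec²φ, so true area = apparent × cos²φ.
True area of crater field: 34000 × cos²(70.9°) = 34000 × 0.1071 = 3640 km².
True area of island: 110000 × cos²(10.9°) = 110000 × 0.9642 = 106100 km².
Ratio = 3640 / 106100 ≈ 0.0343.

0.0343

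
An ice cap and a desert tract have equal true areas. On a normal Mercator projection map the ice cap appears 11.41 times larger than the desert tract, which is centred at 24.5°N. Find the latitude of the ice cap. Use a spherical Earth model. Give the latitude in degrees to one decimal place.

For equal true areas on Mercator, apparent areas scale as sec²φ, so the ratio is cos²φ₂ / cos²φ₁.
cos²φ₂ / cos²φ₁ = 11.41  ⇒  cos φ₁ = cos 24.5° / √11.41 = 0.9100/3.378 = 0.2694.
φ₁ = arccos(0.2694) ≈ 74.4°.

74.4°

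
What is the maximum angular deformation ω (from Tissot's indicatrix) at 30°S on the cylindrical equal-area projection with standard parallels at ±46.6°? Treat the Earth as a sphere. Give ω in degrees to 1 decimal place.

A cylindrical equal-area projection with standard parallel φ₀ has meridian scale h = cos φ / cos φ₀ and parallel scale k = cos φ₀ / cos φ (so areas are preserved, h·k = 1).
At 30°: h = 1.260, k = 0.7934; principal scales a = 1.260, b = 0.7934.
sin(ω/2) = (a − b)/(a + b) = 0.4670/2.054 = 0.2274, so ω = 2 arcsin(0.2274) ≈ 26.3°.

26.3°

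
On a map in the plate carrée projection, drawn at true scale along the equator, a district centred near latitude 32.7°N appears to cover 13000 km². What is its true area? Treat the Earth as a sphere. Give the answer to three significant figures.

Plate carrée maps x = Rλ, y = Rφ. The meridian scale is h = 1 and the parallel scale is k = 1/cos φ = sec φ.
Areal scale = h·k = 1 × sec φ; at 32.7°, h = 1.000, k = 1.188, so h·k = 1.188.
True area = apparent / (areal scale) = 13000 / 1.188 ≈ 10900 km².

10900 km²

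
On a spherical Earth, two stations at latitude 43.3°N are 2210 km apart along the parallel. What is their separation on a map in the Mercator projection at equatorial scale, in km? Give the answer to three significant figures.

Mercator is conformal, so the point scale is isotropic: h = k = sec φ = 1/cos φ.
Along the parallel, k = sec 43.3° = 1/0.7278 = 1.374.
Map distance = 2210 × 1.374 ≈ 3040 km.

3040 km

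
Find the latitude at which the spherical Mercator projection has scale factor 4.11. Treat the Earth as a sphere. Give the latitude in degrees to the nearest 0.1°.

75.9°

Mercator scale is k = sec φ = 1/cos φ.
1/cos φ = 4.11  ⇒  cos φ = 0.2433  ⇒  φ = arccos(0.2433) ≈ 75.9°.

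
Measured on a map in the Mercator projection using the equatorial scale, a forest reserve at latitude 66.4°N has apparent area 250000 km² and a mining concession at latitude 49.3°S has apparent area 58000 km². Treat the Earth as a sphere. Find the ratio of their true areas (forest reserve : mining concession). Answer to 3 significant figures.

1.62

Since Mercator area scale is 1/cos²φ, the true area equals the apparent area multiplied by cos²φ.
True area of forest reserve: 250000 × cos²(66.4°) = 250000 × 0.1603 = 40070 km².
True area of mining concession: 58000 × cos²(49.3°) = 58000 × 0.4252 = 24660 km².
Ratio = 40070 / 24660 ≈ 1.62.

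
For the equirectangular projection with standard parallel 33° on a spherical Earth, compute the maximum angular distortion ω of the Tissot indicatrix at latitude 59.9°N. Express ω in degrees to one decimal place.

In the equirectangular projection with standard parallel φ₀ = 33° (x = Rλ cos φ₀, y = Rφ), meridians are true-scale (h = 1) and the parallel scale is k = cos φ₀ / cos φ.
At 59.9°: h = 1.000, k = 1.672; principal scales a = 1.672, b = 1.000.
sin(ω/2) = (a − b)/(a + b) = 0.6723/2.672 = 0.2516, so ω = 2 arcsin(0.2516) ≈ 29.1°.

29.1°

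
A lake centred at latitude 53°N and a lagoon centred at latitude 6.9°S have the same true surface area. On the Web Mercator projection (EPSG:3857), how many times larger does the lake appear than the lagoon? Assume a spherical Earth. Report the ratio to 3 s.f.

Mercator areal scale is sec²φ.
At 53°: sec²(53°) = 1/0.6018² = 2.761.
At 6.9°: sec²(6.9°) = 1/0.9928² = 1.015.
Ratio = 2.761/1.015 = cos²(6.9°)/cos²(53°) ≈ 2.72.

2.72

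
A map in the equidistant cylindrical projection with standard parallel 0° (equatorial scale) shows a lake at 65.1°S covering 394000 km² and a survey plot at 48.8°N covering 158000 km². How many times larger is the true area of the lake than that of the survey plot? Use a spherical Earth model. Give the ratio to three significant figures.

1.59

Plate carrée has h = 1 and k = sec φ, giving areal scale sec φ; true area = (apparent area) · cos φ.
True area of lake: 394000 × cos(65.1°) = 394000 × 0.4210 = 165900 km².
True area of survey plot: 158000 × cos(48.8°) = 158000 × 0.6587 = 104100 km².
Ratio = 165900 / 104100 ≈ 1.59.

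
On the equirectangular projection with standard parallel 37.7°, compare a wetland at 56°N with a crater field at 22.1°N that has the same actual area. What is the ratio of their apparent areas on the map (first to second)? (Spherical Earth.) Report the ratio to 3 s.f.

1.66

The equidistant cylindrical projection with φ₀ = 37.7° has h = 1 (meridians true) and k = cos φ₀ / cos φ along parallels.
Areal scale at 56°: h·k = 1.000 × 1.415 = 1.415.
Areal scale at 22.1°: h·k = 1.000 × 0.8540 = 0.8540.
Ratio = 1.415/0.8540 ≈ 1.66.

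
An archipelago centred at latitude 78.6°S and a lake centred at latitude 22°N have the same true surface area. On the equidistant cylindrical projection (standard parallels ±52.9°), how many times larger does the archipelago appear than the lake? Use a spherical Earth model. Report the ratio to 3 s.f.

4.69

With standard parallel φ₀ = 52.9°, the equirectangular projection gives x = Rλ cos φ₀, y = Rφ, so h = 1 and k = cos 52.9° / cos φ.
Areal scale at 78.6°: h·k = 1.000 × 3.052 = 3.052.
Areal scale at 22°: h·k = 1.000 × 0.6506 = 0.6506.
Ratio = 3.052/0.6506 ≈ 4.69.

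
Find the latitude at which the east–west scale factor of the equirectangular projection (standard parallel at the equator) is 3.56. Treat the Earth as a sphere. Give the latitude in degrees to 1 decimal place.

Plate carrée: h = 1, k = sec φ along parallels.
sec φ = 3.56  ⇒  cos φ = 0.2809  ⇒  φ ≈ 73.7°.

73.7°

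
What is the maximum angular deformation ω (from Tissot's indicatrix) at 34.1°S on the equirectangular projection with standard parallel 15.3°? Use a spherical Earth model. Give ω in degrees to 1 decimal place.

8.7°

In the equirectangular projection with standard parallel φ₀ = 15.3° (x = Rλ cos φ₀, y = Rφ), meridians are true-scale (h = 1) and the parallel scale is k = cos φ₀ / cos φ.
At 34.1°: h = 1.000, k = 1.165; principal scales a = 1.165, b = 1.000.
sin(ω/2) = (a − b)/(a + b) = 0.1648/2.165 = 0.07614, so ω = 2 arcsin(0.07614) ≈ 8.7°.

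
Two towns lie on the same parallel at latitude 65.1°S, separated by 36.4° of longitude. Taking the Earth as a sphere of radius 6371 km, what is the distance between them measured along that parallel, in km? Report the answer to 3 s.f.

1700 km

Arc length along a parallel = R cos φ · Δλ (with Δλ in radians).
= 6371 × cos 65.1° × (36.4° × π/180) = 6371 × 0.4210 × 0.6353 ≈ 1700 km.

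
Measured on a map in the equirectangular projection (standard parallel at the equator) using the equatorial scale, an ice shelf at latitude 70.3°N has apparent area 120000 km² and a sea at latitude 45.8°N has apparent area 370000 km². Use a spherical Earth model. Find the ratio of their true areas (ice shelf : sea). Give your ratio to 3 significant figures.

0.157

On the plate carrée, areal scale = h·k = 1 × sec φ, so true area = apparent × cos φ.
True area of ice shelf: 120000 × cos(70.3°) = 120000 × 0.3371 = 40450 km².
True area of sea: 370000 × cos(45.8°) = 370000 × 0.6972 = 258000 km².
Ratio = 40450 / 258000 ≈ 0.157.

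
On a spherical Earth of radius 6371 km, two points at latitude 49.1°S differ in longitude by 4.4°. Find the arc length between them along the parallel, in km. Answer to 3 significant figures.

Arc length along a parallel = R cos φ · Δλ (with Δλ in radians).
= 6371 × cos 49.1° × (4.4° × π/180) = 6371 × 0.6547 × 0.07679 ≈ 320 km.

320 km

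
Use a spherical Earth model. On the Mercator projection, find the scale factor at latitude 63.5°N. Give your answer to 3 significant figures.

For Mercator, h = k = sec φ (a conformal cylindrical projection has a single point scale, 1/cos φ).
k = 1/cos 63.5° = 1/0.4462 = 2.241.

2.24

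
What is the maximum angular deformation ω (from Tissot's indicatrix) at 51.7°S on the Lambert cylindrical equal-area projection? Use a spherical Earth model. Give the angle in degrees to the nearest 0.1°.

52.8°

The Lambert cylindrical equal-area projection is the cylindrical equal-area projection with its standard parallel at the equator (φ₀ = 0). Cylindrical equal-area (φ₀ = 0°): h = cos φ / cos 0° along meridians, k = cos 0° / cos φ along parallels; h·k = 1.
At 51.7°: h = 0.6198, k = 1.613; principal scales a = 1.613, b = 0.6198.
sin(ω/2) = (a − b)/(a + b) = 0.9937/2.233 = 0.4450, so ω = 2 arcsin(0.4450) ≈ 52.8°.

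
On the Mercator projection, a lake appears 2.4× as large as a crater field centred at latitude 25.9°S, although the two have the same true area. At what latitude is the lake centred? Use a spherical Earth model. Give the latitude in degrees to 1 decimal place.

For equal true areas on Mercator, apparent areas scale as sec²φ, so the ratio is cos²φ₂ / cos²φ₁.
cos²φ₂ / cos²φ₁ = 2.4  ⇒  cos φ₁ = cos 25.9° / √2.4 = 0.8996/1.549 = 0.5807.
φ₁ = arccos(0.5807) ≈ 54.5°.

54.5°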